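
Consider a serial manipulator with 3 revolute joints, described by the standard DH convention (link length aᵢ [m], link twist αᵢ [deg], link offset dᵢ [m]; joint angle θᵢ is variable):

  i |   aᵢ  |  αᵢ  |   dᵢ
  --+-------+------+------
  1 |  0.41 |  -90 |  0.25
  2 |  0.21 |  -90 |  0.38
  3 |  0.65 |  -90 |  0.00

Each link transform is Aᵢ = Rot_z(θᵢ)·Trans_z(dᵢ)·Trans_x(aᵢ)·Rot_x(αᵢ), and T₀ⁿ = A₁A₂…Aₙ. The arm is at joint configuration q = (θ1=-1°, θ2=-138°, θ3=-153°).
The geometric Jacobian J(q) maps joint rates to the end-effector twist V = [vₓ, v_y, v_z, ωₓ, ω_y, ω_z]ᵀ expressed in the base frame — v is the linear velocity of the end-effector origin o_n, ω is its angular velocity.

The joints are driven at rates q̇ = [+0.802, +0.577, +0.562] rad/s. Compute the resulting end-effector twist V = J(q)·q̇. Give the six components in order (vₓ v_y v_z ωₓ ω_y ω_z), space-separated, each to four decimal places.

-0.7918 0.8883 -0.0473 0.3861 0.5703 1.2196

o_n = [0.6960, 0.6630, 0.0030]
J₁: ẑ×o_n = [-0.6630, 0.6960, 0.0000], ω = ẑ
J2: z=[0.0175, 0.9998, 0.0000] o=[0.4099, -0.0072, 0.2500] → [-0.2470, 0.0043, -0.2743, 0.0175, 0.9998, 0.0000]
J3: z=[0.6690, -0.0117, 0.7431] o=[0.2605, 0.3755, 0.3905] → [-0.2092, 0.5829, 0.1975, 0.6690, -0.0117, 0.7431]
V = J·q̇ = [-0.7918, 0.8883, -0.0473, 0.3861, 0.5703, 1.2196]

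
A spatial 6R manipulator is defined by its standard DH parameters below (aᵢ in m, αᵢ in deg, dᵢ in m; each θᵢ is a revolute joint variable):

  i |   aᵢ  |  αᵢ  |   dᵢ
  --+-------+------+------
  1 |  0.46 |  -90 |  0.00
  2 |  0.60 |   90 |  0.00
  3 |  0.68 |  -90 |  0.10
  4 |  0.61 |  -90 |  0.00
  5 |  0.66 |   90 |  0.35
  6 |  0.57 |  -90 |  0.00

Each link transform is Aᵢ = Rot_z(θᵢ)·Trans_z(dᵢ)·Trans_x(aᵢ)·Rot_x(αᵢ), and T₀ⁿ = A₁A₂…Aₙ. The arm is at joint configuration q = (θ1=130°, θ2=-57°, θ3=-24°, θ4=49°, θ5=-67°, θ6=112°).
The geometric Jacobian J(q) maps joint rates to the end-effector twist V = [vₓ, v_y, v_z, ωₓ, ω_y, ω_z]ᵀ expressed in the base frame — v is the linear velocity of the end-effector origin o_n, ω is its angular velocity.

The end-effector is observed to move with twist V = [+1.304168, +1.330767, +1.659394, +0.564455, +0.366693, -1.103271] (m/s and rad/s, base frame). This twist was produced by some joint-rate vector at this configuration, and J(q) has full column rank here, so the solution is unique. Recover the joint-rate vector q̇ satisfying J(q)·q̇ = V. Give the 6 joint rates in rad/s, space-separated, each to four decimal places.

-0.1710 -0.5370 -0.9780 -0.8240 0.1760 0.9420

o_n = [-1.4322, 1.4591, 0.4688]
J₁: ẑ×o_n = [-1.4591, -1.4322, 0.0000], ω = ẑ
J2: z=[-0.7660, -0.6428, 0.0000] o=[-0.2957, 0.3524, 0.0000] → [-0.3014, 0.3592, -1.5784, -0.7660, -0.6428, 0.0000]
J3: z=[0.5391, -0.6425, 0.5446] o=[-0.5057, 0.6027, 0.5032] → [-0.4444, -0.4861, -0.1335, 0.5391, -0.6425, 0.5446]
J4: z=[-0.8422, -0.4175, 0.3411] o=[-0.4574, 0.9754, 1.0787] → [0.0896, -0.8461, -0.8144, -0.8422, -0.4175, 0.3411]
J5: z=[-0.3475, -0.0635, -0.9355] o=[-0.7089, 1.5284, 1.1345] → [-0.0225, 0.4454, -0.0219, -0.3475, -0.0635, -0.9355]
J6: z=[0.0504, -0.9975, 0.0490] o=[-1.4485, 1.4862, 1.0380] → [0.5690, 0.0295, 0.0149, 0.0504, -0.9975, 0.0490]
q̇ = J⁺·V = [-0.1710, -0.5370, -0.9780, -0.8240, 0.1760, 0.9420]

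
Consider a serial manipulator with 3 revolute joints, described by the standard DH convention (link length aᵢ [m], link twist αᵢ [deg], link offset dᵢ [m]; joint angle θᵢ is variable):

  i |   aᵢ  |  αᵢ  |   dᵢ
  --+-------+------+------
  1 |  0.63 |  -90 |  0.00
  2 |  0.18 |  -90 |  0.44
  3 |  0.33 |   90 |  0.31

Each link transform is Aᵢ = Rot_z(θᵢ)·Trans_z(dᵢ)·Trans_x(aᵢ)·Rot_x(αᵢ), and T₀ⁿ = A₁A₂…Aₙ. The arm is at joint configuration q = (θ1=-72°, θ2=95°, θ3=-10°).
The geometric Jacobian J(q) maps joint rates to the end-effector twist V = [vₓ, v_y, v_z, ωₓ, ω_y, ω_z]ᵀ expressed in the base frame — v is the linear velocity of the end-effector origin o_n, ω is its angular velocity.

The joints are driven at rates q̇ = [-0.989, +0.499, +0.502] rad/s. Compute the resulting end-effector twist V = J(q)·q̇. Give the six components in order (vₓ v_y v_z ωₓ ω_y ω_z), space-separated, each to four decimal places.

o_n = [0.5586, -0.1099, -0.4760]
J₁: ẑ×o_n = [0.1099, 0.5586, -0.0000], ω = ẑ
J2: z=[0.9511, 0.3090, 0.0000] o=[0.1947, -0.5992, 0.0000] → [-0.1471, 0.4527, 0.3528, 0.9511, 0.3090, 0.0000]
J3: z=[-0.3078, 0.9474, 0.0872] o=[0.6083, -0.4483, -0.1793] → [-0.3106, -0.0957, -0.0571, -0.3078, 0.9474, 0.0872]
V = J·q̇ = [-0.3381, -0.3746, 0.1474, 0.3200, 0.6298, -0.9452]

-0.3381 -0.3746 0.1474 0.3200 0.6298 -0.9452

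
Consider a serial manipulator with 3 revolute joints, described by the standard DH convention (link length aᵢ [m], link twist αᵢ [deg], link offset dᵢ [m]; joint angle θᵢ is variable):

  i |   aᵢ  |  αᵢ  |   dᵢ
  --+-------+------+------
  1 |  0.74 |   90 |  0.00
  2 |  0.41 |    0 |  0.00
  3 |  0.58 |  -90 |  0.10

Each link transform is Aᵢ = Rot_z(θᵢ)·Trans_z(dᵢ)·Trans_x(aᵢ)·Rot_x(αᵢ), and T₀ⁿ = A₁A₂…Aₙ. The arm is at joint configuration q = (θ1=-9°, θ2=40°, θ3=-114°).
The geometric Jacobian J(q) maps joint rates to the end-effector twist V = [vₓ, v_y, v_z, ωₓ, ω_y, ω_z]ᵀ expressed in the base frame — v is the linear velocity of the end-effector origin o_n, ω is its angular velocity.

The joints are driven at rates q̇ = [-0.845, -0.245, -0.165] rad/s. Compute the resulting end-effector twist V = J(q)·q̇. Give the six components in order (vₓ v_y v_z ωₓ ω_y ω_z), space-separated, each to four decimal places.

-0.4059 -0.9743 -0.1425 0.0641 0.4050 -0.8450

o_n = [1.1834, -0.2887, -0.2940]
J₁: ẑ×o_n = [0.2887, 1.1834, -0.0000], ω = ẑ
J2: z=[-0.1564, -0.9877, 0.0000] o=[0.7309, -0.1158, 0.0000] → [0.2904, -0.0460, 0.4739, -0.1564, -0.9877, 0.0000]
J3: z=[-0.1564, -0.9877, 0.0000] o=[1.0411, -0.1649, 0.2635] → [0.5507, -0.0872, 0.1599, -0.1564, -0.9877, 0.0000]
V = J·q̇ = [-0.4059, -0.9743, -0.1425, 0.0641, 0.4050, -0.8450]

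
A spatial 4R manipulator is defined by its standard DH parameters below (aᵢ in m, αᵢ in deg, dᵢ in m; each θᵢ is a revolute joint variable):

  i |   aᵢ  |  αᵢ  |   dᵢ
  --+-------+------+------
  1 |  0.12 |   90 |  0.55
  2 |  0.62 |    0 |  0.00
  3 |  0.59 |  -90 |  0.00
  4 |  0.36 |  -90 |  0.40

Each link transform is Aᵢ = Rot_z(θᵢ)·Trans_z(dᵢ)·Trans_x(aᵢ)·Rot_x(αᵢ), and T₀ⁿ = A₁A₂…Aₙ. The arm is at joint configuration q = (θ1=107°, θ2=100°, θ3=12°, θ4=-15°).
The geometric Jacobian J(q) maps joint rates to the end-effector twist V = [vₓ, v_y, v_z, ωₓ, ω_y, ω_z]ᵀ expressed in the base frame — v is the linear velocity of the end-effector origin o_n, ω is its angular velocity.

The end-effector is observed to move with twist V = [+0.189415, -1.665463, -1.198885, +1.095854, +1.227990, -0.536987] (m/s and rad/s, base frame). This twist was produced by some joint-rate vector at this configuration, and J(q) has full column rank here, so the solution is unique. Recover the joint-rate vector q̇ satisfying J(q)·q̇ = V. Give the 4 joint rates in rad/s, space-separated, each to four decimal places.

o_n = [0.2966, -0.6516, 1.8802]
J₁: ẑ×o_n = [0.6516, 0.2966, -0.0000], ω = ẑ
J2: z=[0.9563, 0.2924, 0.0000] o=[-0.0351, 0.1148, 0.5500] → [0.3889, -1.2721, -0.8298, 0.9563, 0.2924, 0.0000]
J3: z=[0.9563, 0.2924, 0.0000] o=[-0.0036, 0.0118, 1.1606] → [0.2104, -0.6882, -0.7222, 0.9563, 0.2924, 0.0000]
J4: z=[0.2711, -0.8867, -0.3746] o=[0.0610, -0.1996, 1.7076] → [-0.3223, -0.1350, 0.0864, 0.2711, -0.8867, -0.3746]
q̇ = J⁺·V = [-0.8820, 0.9590, 0.4480, -0.9210]

-0.8820 0.9590 0.4480 -0.9210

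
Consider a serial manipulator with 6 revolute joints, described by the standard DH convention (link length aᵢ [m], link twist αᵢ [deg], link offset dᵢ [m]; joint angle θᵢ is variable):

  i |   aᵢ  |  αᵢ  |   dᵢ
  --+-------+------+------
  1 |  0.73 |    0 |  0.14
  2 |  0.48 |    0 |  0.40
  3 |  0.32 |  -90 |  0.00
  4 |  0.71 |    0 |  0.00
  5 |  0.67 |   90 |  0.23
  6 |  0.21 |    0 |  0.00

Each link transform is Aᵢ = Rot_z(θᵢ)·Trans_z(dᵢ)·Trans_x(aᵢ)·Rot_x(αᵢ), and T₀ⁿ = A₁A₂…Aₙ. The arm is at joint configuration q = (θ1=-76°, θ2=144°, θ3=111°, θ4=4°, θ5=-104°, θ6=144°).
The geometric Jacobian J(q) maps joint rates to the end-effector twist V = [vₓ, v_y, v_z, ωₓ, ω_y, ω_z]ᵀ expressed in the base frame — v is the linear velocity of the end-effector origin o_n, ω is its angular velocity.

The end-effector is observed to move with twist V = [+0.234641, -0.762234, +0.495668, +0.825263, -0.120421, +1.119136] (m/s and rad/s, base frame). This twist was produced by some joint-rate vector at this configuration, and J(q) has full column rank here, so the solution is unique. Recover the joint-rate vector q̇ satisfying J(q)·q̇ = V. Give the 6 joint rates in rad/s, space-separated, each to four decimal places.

o_n = [-0.5910, -0.6002, 0.9830]
J₁: ẑ×o_n = [0.6002, -0.5910, 0.0000], ω = ẑ
J2: z=[0.0000, 0.0000, 1.0000] o=[0.1766, -0.7083, 0.1400] → [-0.1081, -0.7676, 0.0000, 0.0000, 0.0000, 1.0000]
J3: z=[0.0000, 0.0000, 1.0000] o=[0.3564, -0.2633, 0.5400] → [0.3370, -0.9475, 0.0000, 0.0000, 0.0000, 1.0000]
J4: z=[-0.0175, -0.9998, 0.0000] o=[0.0365, -0.2577, 0.5400] → [-0.4429, 0.0077, -0.6214, -0.0175, -0.9998, 0.0000]
J5: z=[-0.0175, -0.9998, 0.0000] o=[-0.6717, -0.2453, 0.4905] → [-0.4924, 0.0086, 0.0868, -0.0175, -0.9998, 0.0000]
J6: z=[0.9847, -0.0172, -0.1736] o=[-0.5594, -0.4773, 1.1503] → [-0.0185, 0.1702, -0.1216, 0.9847, -0.0172, -0.1736]
q̇ = J⁺·V = [0.5580, 0.5160, 0.1910, -0.8310, 0.9370, 0.8400]

0.5580 0.5160 0.1910 -0.8310 0.9370 0.8400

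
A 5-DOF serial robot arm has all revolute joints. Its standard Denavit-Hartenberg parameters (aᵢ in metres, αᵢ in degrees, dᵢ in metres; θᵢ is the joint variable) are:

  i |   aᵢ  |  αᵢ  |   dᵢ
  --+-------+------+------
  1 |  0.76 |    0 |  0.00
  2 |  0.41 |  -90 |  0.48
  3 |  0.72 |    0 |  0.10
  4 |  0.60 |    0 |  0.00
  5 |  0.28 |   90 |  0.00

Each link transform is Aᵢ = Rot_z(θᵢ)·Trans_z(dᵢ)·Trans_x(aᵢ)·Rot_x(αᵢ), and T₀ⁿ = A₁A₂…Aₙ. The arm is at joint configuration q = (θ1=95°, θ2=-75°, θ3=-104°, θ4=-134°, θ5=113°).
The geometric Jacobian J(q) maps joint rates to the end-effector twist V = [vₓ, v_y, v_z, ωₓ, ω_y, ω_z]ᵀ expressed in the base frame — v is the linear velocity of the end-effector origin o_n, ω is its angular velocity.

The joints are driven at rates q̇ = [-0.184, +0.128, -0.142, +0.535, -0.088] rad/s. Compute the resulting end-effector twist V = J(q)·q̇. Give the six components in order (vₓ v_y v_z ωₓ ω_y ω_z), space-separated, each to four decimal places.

o_n = [-0.3285, 0.7681, 0.8991]
J₁: ẑ×o_n = [-0.7681, -0.3285, 0.0000], ω = ẑ
J2: z=[0.0000, 0.0000, 1.0000] o=[-0.0662, 0.7571, 0.0000] → [-0.0109, -0.2623, 0.0000, 0.0000, 0.0000, 1.0000]
J3: z=[-0.3420, 0.9397, 0.0000] o=[0.3190, 0.8973, 0.4800] → [0.3939, 0.1434, 0.6527, -0.3420, 0.9397, 0.0000]
J4: z=[-0.3420, 0.9397, 0.0000] o=[0.1212, 0.9317, 1.1786] → [-0.2626, -0.0956, 0.4786, -0.3420, 0.9397, 0.0000]
J5: z=[-0.3420, 0.9397, 0.0000] o=[-0.1776, 0.8230, 0.6698] → [0.2155, 0.0784, 0.1606, -0.3420, 0.9397, 0.0000]
V = J·q̇ = [-0.0755, -0.0515, 0.1492, -0.1043, 0.2866, -0.0560]

-0.0755 -0.0515 0.1492 -0.1043 0.2866 -0.0560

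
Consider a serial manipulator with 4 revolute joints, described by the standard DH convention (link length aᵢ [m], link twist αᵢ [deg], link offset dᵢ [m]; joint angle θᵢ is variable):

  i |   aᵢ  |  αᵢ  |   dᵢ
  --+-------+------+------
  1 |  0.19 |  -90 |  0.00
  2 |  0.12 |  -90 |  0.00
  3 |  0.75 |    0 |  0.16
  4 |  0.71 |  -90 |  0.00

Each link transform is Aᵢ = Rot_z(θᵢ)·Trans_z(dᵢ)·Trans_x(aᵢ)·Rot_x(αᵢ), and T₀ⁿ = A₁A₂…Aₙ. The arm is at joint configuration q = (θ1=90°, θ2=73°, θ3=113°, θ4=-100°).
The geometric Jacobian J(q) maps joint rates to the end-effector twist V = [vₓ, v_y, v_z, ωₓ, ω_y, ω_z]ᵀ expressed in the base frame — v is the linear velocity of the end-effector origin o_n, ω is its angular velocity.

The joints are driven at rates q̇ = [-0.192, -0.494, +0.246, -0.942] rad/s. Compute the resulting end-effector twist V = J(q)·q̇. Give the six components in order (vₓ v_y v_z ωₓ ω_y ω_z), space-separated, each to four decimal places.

o_n = [0.8501, 0.1887, -0.5429]
J₁: ẑ×o_n = [-0.1887, 0.8501, 0.0000], ω = ẑ
J2: z=[-1.0000, 0.0000, 0.0000] o=[0.0000, 0.1900, 0.0000] → [-0.0000, -0.5429, 0.0013, -1.0000, 0.0000, 0.0000]
J3: z=[-0.0000, -0.9563, -0.2924] o=[0.0000, 0.2251, -0.1148] → [0.3988, -0.2485, 0.8129, -0.0000, -0.9563, -0.2924]
J4: z=[-0.0000, -0.9563, -0.2924] o=[0.6904, -0.0136, 0.1187] → [0.6918, -0.0467, 0.1527, -0.0000, -0.9563, -0.2924]
V = J·q̇ = [-0.5174, 0.0878, 0.0554, 0.4940, 0.6656, 0.0115]

-0.5174 0.0878 0.0554 0.4940 0.6656 0.0115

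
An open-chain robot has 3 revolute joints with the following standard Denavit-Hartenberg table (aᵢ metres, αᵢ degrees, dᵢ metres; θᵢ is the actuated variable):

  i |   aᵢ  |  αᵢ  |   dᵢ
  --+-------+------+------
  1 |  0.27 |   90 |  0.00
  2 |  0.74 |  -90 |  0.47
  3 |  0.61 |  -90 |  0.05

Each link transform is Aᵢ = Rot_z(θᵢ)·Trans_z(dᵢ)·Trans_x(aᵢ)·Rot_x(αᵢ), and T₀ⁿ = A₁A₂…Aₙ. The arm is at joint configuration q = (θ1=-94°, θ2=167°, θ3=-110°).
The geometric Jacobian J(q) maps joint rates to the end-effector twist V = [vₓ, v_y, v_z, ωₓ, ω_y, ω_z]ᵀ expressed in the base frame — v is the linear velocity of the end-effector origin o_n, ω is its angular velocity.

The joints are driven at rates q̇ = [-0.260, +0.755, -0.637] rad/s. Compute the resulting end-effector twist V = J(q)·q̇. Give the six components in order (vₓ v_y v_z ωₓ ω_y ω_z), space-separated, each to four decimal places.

o_n = [-1.0226, 0.3311, 0.0708]
J₁: ẑ×o_n = [-0.3311, -1.0226, 0.0000], ω = ẑ
J2: z=[-0.9976, 0.0698, 0.0000] o=[-0.0188, -0.2693, 0.0000] → [0.0049, 0.0706, -0.5290, -0.9976, 0.0698, 0.0000]
J3: z=[0.0157, 0.2244, -0.9744] o=[-0.4374, 0.4827, 0.1665] → [-0.1692, 0.5717, 0.1289, 0.0157, 0.2244, -0.9744]
V = J·q̇ = [0.1976, -0.0450, -0.4815, -0.7632, -0.0903, 0.3607]

0.1976 -0.0450 -0.4815 -0.7632 -0.0903 0.3607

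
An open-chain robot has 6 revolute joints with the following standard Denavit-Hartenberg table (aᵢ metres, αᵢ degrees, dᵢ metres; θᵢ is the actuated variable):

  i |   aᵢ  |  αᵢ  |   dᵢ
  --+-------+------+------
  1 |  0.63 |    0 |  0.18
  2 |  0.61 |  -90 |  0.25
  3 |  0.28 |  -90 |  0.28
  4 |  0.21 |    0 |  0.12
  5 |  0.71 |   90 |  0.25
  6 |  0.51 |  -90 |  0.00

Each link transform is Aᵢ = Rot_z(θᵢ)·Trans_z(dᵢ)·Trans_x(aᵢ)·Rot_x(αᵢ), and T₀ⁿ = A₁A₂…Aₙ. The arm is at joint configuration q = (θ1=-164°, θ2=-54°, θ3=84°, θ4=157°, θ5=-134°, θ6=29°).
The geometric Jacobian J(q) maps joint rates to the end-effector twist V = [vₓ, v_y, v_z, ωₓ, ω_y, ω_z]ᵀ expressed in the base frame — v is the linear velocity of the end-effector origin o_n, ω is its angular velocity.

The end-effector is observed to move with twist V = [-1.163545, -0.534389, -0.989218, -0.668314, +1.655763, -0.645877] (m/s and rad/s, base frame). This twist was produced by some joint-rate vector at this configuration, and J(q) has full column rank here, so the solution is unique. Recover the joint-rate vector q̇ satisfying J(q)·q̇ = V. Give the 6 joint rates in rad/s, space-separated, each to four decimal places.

-0.5030 -0.6350 -0.1210 -0.7950 -0.7940 -0.8390

o_n = [-0.5411, 0.0980, -0.7791]
J₁: ẑ×o_n = [-0.0980, -0.5411, 0.0000], ω = ẑ
J2: z=[0.0000, 0.0000, 1.0000] o=[-0.6056, -0.1737, 0.1800] → [-0.2716, 0.0645, 0.0000, 0.0000, 0.0000, 1.0000]
J3: z=[-0.6157, -0.7880, 0.0000] o=[-1.0863, 0.2019, 0.4300] → [0.9528, -0.7444, 0.4936, -0.6157, -0.7880, 0.0000]
J4: z=[0.7837, -0.6123, -0.1045] o=[-1.2817, -0.0007, 0.1515] → [0.5801, 0.6519, 0.5308, 0.7837, -0.6123, -0.1045]
J5: z=[0.7837, -0.6123, -0.1045] o=[-1.1212, -0.0220, 0.3312] → [0.6924, 0.8095, 0.4492, 0.7837, -0.6123, -0.1045]
J6: z=[-0.5989, -0.7002, -0.3886] o=[-0.8084, 0.0856, -0.3449] → [0.3088, -0.3639, 0.1797, -0.5989, -0.7002, -0.3886]
q̇ = J⁺·V = [-0.5030, -0.6350, -0.1210, -0.7950, -0.7940, -0.8390]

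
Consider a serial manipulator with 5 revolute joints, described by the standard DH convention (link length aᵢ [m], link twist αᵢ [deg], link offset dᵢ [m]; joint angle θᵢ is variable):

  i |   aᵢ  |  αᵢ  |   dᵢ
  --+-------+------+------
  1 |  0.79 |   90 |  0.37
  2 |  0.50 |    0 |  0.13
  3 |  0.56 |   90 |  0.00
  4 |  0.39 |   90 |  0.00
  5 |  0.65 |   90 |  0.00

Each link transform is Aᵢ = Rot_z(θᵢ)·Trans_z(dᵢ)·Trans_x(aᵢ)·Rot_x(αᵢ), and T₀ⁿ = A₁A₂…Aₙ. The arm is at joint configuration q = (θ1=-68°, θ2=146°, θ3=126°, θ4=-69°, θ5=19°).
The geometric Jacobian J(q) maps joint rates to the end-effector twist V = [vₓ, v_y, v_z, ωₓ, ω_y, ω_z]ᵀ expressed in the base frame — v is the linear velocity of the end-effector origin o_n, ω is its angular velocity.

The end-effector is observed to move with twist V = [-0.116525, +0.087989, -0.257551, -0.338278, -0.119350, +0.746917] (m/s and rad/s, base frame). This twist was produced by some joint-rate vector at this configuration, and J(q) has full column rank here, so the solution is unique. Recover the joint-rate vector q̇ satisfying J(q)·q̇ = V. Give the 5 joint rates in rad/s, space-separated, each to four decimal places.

0.2010 0.4590 0.1090 -0.0030 0.5850

o_n = [0.8225, 0.1208, -0.2772]
J₁: ẑ×o_n = [-0.1208, 0.8225, 0.0000], ω = ẑ
J2: z=[-0.9272, -0.3746, 0.0000] o=[0.2959, -0.7325, 0.3700] → [0.2425, -0.6001, -0.5939, -0.9272, -0.3746, 0.0000]
J3: z=[-0.9272, -0.3746, 0.0000] o=[0.0201, -0.3968, 0.6496] → [0.3472, -0.8593, -0.1794, -0.9272, -0.3746, 0.0000]
J4: z=[-0.3744, 0.9266, -0.0349] o=[0.0274, -0.4150, 0.0899] → [-0.3215, -0.1652, -0.9373, -0.3744, 0.9266, -0.0349]
J5: z=[0.3201, 0.1645, 0.9330] o=[0.3669, -0.2831, -0.0497] → [-0.4143, 0.4979, 0.0543, 0.3201, 0.1645, 0.9330]
q̇ = J⁺·V = [0.2010, 0.4590, 0.1090, -0.0030, 0.5850]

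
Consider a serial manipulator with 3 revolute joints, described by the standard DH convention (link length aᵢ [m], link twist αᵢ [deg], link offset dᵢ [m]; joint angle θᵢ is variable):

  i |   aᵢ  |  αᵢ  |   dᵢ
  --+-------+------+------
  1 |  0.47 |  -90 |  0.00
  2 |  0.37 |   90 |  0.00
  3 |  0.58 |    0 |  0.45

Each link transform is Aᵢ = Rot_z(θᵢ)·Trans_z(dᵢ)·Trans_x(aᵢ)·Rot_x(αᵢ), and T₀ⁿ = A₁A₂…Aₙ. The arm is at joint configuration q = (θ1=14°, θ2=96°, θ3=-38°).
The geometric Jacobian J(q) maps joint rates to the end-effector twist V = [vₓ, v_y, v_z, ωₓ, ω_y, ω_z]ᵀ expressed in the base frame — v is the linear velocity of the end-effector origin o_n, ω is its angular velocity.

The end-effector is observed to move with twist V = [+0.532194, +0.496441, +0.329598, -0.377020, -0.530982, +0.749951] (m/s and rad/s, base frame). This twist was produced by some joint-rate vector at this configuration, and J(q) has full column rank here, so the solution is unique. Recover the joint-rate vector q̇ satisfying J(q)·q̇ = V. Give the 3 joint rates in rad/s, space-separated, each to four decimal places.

0.6980 -0.4240 -0.4970

o_n = [0.8928, -0.1454, -0.8696]
J₁: ẑ×o_n = [0.1454, 0.8928, -0.0000], ω = ẑ
J2: z=[-0.2419, 0.9703, 0.0000] o=[0.4560, 0.1137, 0.0000] → [-0.8437, -0.2104, -0.3611, -0.2419, 0.9703, 0.0000]
J3: z=[0.9650, 0.2406, -0.1045] o=[0.4185, 0.1043, -0.3680] → [-0.1468, 0.4344, -0.3551, 0.9650, 0.2406, -0.1045]
q̇ = J⁺·V = [0.6980, -0.4240, -0.4970]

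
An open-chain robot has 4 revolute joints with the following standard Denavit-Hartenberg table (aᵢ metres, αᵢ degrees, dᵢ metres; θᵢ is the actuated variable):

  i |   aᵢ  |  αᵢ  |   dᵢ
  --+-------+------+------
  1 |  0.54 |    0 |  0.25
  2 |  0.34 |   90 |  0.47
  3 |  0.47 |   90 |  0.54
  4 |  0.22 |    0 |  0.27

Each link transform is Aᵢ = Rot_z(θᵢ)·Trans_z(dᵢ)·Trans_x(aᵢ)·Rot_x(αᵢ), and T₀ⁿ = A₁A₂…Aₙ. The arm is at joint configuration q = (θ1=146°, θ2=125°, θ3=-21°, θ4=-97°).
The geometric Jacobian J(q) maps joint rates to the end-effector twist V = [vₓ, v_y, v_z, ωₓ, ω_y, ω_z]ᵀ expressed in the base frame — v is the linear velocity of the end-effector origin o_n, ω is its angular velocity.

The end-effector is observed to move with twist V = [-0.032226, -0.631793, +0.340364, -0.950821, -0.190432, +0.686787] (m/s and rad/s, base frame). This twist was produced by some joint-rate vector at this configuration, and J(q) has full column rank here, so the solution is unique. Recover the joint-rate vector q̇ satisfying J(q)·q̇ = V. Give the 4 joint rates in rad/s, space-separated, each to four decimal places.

0.5940 -0.3600 0.9540 -0.4850

o_n = [-0.7578, -0.3605, 0.3091]
J₁: ẑ×o_n = [0.3605, -0.7578, 0.0000], ω = ẑ
J2: z=[0.0000, 0.0000, 1.0000] o=[-0.4477, 0.3020, 0.2500] → [0.6625, -0.3101, 0.0000, 0.0000, 0.0000, 1.0000]
J3: z=[-0.9998, -0.0175, 0.0000] o=[-0.4417, -0.0380, 0.7200] → [0.0072, -0.4108, 0.3170, -0.9998, -0.0175, 0.0000]
J4: z=[-0.0063, 0.3583, -0.9336] o=[-0.9740, -0.4861, 0.5516] → [0.0304, -0.2034, -0.0783, -0.0063, 0.3583, -0.9336]
q̇ = J⁺·V = [0.5940, -0.3600, 0.9540, -0.4850]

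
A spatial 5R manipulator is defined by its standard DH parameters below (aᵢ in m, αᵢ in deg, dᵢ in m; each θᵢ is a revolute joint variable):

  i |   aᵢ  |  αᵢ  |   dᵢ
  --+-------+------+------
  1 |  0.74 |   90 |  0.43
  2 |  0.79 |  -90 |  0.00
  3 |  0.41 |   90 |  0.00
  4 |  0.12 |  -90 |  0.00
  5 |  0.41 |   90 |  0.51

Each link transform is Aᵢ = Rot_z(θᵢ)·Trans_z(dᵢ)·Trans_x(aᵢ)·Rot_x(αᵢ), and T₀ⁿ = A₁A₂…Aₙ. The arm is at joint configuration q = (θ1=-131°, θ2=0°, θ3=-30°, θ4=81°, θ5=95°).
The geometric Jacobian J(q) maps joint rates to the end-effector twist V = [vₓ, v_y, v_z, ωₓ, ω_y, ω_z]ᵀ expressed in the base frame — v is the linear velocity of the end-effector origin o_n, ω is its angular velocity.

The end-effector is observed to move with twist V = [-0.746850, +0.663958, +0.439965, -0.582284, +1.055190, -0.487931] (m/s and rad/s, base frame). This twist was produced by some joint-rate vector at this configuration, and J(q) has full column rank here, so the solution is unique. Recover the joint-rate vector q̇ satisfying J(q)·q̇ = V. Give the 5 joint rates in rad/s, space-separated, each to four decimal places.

-0.6330 0.8190 0.1130 0.4780 0.2050

o_n = [-0.7946, -1.5147, 0.5930]
J₁: ẑ×o_n = [1.5147, -0.7946, 0.0000], ω = ẑ
J2: z=[-0.7547, 0.6561, 0.0000] o=[-0.4855, -0.5585, 0.4300] → [0.1069, 0.1230, 0.9245, -0.7547, 0.6561, 0.0000]
J3: z=[0.0000, -0.0000, 1.0000] o=[-1.0038, -1.1547, 0.4300] → [0.3600, 0.2091, 0.0000, 0.0000, -0.0000, 1.0000]
J4: z=[-0.3256, 0.9455, 0.0000] o=[-1.3914, -1.2882, 0.4300] → [0.1541, 0.0531, -0.4905, -0.3256, 0.9455, 0.0000]
J5: z=[0.9339, 0.3216, 0.1564] o=[-1.4092, -1.2943, 0.5485] → [0.0488, 0.0546, -0.4034, 0.9339, 0.3216, 0.1564]
q̇ = J⁺·V = [-0.6330, 0.8190, 0.1130, 0.4780, 0.2050]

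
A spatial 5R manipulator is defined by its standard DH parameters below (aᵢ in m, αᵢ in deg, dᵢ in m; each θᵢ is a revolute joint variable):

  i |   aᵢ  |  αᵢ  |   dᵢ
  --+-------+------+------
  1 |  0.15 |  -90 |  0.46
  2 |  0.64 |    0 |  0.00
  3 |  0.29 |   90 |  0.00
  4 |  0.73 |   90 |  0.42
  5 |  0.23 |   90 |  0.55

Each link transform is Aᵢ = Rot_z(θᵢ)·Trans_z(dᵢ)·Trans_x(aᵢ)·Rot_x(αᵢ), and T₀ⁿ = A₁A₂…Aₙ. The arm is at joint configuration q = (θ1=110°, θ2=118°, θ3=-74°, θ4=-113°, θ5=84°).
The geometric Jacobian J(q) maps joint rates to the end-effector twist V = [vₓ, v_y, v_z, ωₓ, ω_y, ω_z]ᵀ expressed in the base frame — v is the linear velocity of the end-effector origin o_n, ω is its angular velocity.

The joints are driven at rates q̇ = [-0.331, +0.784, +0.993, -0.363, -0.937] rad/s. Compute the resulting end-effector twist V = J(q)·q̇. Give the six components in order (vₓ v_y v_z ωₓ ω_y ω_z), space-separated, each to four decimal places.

o_n = [0.4733, 0.1006, 0.7165]
J₁: ẑ×o_n = [-0.1006, 0.4733, 0.0000], ω = ẑ
J2: z=[-0.9397, -0.3420, 0.0000] o=[-0.0513, 0.1410, 0.4600] → [-0.0877, 0.2410, 0.2173, -0.9397, -0.3420, 0.0000]
J3: z=[-0.9397, -0.3420, 0.0000] o=[0.0515, -0.1414, -0.1051] → [-0.2810, 0.7720, -0.0831, -0.9397, -0.3420, 0.0000]
J4: z=[-0.2376, 0.6528, 0.7193] o=[-0.0199, 0.0546, -0.3065] → [0.6347, 0.5978, -0.3329, -0.2376, 0.6528, 0.7193]
J5: z=[-0.1407, -0.7559, 0.6394] o=[0.5819, 0.3658, 0.1937] → [-0.2256, 0.0041, -0.0448, -0.1407, -0.7559, 0.6394]
V = J·q̇ = [-0.3335, 0.5781, 0.2506, -1.4518, -0.1365, -1.1913]

-0.3335 0.5781 0.2506 -1.4518 -0.1365 -1.1913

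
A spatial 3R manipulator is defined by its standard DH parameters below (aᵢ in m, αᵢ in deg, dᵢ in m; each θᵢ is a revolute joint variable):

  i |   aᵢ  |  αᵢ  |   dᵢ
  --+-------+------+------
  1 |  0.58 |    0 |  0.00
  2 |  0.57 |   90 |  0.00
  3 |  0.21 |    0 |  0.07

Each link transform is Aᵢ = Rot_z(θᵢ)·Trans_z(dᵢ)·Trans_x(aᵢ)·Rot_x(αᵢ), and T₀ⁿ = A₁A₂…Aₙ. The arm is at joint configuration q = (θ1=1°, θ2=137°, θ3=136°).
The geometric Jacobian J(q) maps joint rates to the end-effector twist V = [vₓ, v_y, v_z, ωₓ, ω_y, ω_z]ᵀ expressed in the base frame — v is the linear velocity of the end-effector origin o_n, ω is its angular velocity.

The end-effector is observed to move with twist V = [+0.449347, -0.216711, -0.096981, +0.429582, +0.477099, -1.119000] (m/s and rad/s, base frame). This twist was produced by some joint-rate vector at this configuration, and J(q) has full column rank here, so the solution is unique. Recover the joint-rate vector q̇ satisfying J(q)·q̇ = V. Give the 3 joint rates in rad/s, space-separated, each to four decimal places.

o_n = [0.3154, 0.3425, 0.1459]
J₁: ẑ×o_n = [-0.3425, 0.3154, 0.0000], ω = ẑ
J2: z=[0.0000, 0.0000, 1.0000] o=[0.5799, 0.0101, 0.0000] → [-0.3323, -0.2645, 0.0000, 0.0000, 0.0000, 1.0000]
J3: z=[0.6691, 0.7431, 0.0000] o=[0.1563, 0.3915, 0.0000] → [0.1084, -0.0976, -0.1511, 0.6691, 0.7431, 0.0000]
q̇ = J⁺·V = [-0.7760, -0.3430, 0.6420]

-0.7760 -0.3430 0.6420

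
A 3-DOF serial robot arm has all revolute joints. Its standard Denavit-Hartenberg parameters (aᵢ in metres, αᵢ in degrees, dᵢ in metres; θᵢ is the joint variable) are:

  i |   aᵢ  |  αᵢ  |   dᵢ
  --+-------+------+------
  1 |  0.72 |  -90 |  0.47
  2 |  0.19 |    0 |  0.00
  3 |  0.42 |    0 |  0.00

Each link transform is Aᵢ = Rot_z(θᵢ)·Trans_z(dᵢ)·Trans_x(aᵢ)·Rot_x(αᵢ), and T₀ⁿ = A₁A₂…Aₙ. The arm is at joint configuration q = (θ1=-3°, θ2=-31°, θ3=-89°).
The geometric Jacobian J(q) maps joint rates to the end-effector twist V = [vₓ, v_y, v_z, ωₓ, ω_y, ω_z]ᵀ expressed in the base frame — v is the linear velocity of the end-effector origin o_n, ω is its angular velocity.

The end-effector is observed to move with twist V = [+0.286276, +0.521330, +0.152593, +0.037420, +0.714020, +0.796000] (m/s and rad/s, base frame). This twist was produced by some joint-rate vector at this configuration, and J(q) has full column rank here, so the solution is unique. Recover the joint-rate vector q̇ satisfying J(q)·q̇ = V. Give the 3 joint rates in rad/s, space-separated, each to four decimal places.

o_n = [0.6719, -0.0352, 0.9316]
J₁: ẑ×o_n = [0.0352, 0.6719, -0.0000], ω = ẑ
J2: z=[0.0523, 0.9986, 0.0000] o=[0.7190, -0.0377, 0.4700] → [0.4610, -0.0242, 0.0471, 0.0523, 0.9986, 0.0000]
J3: z=[0.0523, 0.9986, 0.0000] o=[0.8817, -0.0462, 0.5679] → [0.3632, -0.0190, 0.2100, 0.0523, 0.9986, 0.0000]
q̇ = J⁺·V = [0.7960, -0.0150, 0.7300]

0.7960 -0.0150 0.7300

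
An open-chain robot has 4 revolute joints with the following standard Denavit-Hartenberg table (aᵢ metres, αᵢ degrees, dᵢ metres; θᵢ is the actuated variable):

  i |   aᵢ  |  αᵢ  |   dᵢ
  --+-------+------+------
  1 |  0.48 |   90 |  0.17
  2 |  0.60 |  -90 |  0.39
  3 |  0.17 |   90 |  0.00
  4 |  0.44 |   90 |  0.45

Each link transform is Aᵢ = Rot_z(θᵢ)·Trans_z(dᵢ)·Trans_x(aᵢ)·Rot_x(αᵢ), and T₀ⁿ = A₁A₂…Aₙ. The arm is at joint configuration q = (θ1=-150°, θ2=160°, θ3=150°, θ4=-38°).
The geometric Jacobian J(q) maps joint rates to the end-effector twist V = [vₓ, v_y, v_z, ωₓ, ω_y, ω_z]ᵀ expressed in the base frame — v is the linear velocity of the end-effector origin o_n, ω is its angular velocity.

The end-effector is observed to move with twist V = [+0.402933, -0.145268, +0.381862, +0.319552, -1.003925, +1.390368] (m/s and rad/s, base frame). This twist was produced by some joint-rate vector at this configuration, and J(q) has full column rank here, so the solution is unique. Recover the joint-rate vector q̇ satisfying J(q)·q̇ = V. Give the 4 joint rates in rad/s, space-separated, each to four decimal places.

0.6210 -0.9400 -0.8000 0.1030

o_n = [-0.0597, -0.3325, 0.5537]
J₁: ẑ×o_n = [0.3325, -0.0597, 0.0000], ω = ẑ
J2: z=[-0.5000, 0.8660, 0.0000] o=[-0.4157, -0.2400, 0.1700] → [0.3323, 0.1918, -0.2621, -0.5000, 0.8660, 0.0000]
J3: z=[0.2962, 0.1710, -0.9397] o=[-0.1224, 0.3797, 0.3752] → [-0.6386, -0.1118, -0.2217, 0.2962, 0.1710, -0.9397]
J4: z=[0.8399, -0.5151, 0.1710] o=[-0.1997, 0.2369, 0.3249] → [-0.0205, -0.1682, -0.4061, 0.8399, -0.5151, 0.1710]
q̇ = J⁺·V = [0.6210, -0.9400, -0.8000, 0.1030]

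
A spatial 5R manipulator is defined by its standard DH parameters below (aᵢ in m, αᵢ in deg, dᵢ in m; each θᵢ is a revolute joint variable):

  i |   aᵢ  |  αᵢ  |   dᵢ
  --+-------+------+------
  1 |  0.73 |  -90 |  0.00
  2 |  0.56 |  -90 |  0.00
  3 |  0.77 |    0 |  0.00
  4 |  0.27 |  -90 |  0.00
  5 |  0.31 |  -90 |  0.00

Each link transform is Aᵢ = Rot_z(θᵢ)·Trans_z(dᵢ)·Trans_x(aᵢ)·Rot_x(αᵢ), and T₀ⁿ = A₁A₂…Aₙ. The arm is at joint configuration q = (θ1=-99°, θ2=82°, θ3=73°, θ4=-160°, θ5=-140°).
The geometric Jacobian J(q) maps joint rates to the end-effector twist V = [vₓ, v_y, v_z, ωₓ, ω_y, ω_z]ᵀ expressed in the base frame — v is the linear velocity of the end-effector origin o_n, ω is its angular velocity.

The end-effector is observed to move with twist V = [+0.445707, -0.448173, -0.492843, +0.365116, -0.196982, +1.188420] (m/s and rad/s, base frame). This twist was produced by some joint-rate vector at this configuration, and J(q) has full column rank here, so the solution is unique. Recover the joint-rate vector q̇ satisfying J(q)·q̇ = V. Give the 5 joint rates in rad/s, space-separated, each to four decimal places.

0.6790 0.3660 -0.7580 0.5510 -0.4860

o_n = [-0.7957, -0.5242, -0.8069]
J₁: ẑ×o_n = [0.5242, -0.7957, 0.0000], ω = ẑ
J2: z=[0.9877, -0.1564, 0.0000] o=[-0.1142, -0.7210, 0.0000] → [0.1262, 0.7970, 0.0878, 0.9877, -0.1564, 0.0000]
J3: z=[0.1549, 0.9781, -0.1392] o=[-0.1264, -0.7980, -0.5546] → [-0.2087, 0.1322, 0.6970, 0.1549, 0.9781, -0.1392]
J4: z=[0.1549, 0.9781, -0.1392] o=[-0.8586, -0.7137, -0.7775] → [-0.0024, -0.0042, -0.0322, 0.1549, 0.9781, -0.1392]
J5: z=[-0.0734, -0.1291, -0.9889] o=[-0.5926, -0.7579, -0.7915] → [0.2331, 0.1997, -0.0434, -0.0734, -0.1291, -0.9889]
q̇ = J⁺·V = [0.6790, 0.3660, -0.7580, 0.5510, -0.4860]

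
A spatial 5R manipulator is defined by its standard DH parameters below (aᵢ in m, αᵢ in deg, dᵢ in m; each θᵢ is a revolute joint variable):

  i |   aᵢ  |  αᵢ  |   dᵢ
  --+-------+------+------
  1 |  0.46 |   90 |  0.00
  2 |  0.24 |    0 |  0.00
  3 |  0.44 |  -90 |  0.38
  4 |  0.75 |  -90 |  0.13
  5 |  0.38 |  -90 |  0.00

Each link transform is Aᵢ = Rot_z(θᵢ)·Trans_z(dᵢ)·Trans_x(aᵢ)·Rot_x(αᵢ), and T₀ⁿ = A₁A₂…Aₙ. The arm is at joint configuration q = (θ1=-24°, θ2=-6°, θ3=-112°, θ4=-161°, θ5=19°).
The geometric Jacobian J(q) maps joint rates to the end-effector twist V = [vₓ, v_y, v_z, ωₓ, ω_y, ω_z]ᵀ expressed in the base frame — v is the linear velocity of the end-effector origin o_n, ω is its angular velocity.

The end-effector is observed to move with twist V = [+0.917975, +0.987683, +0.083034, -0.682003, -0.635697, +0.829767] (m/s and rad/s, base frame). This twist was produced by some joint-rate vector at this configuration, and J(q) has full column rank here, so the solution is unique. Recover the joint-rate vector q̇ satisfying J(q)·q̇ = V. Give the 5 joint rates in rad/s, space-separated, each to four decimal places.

0.9870 -0.1930 0.1510 -0.2480 0.9520

o_n = [0.6030, -1.0798, 0.5096]
J₁: ẑ×o_n = [1.0798, 0.6030, -0.0000], ω = ẑ
J2: z=[-0.4067, -0.9135, 0.0000] o=[0.4202, -0.1871, 0.0000] → [-0.4655, 0.2073, 0.5301, -0.4067, -0.9135, 0.0000]
J3: z=[-0.4067, -0.9135, 0.0000] o=[0.6383, -0.2842, -0.0251] → [-0.4884, 0.2175, 0.2914, -0.4067, -0.9135, 0.0000]
J4: z=[0.8066, -0.3591, -0.4695] o=[0.2950, -0.5473, -0.4136] → [-0.5815, -0.8892, -0.3189, 0.8066, -0.3591, -0.4695]
J5: z=[-0.5242, -0.8016, -0.2875] o=[0.6047, -0.9525, 0.1515] → [-0.3236, 0.1882, 0.0654, -0.5242, -0.8016, -0.2875]
q̇ = J⁺·V = [0.9870, -0.1930, 0.1510, -0.2480, 0.9520]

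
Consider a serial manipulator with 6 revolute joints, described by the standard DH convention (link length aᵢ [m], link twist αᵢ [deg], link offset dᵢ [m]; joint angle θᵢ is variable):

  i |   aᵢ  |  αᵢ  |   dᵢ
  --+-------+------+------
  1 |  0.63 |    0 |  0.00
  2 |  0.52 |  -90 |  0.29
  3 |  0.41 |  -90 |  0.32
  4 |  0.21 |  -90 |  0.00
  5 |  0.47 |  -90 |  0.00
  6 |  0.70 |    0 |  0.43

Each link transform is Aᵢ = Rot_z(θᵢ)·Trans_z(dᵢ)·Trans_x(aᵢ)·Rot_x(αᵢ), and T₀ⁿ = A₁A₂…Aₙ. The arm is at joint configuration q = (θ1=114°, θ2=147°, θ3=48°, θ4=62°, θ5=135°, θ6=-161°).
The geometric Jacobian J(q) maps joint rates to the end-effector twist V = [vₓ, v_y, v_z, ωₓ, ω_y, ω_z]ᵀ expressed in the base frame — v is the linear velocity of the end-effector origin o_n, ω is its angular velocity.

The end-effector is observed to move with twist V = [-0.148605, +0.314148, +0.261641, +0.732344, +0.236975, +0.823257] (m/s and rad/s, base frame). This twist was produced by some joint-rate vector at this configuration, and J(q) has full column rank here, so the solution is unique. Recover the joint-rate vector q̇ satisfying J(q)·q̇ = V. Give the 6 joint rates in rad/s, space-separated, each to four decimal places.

o_n = [-0.1363, 0.2062, -0.1739]
J₁: ẑ×o_n = [-0.2062, -0.1363, 0.0000], ω = ẑ
J2: z=[0.0000, 0.0000, 1.0000] o=[-0.2562, 0.5755, 0.0000] → [0.3693, 0.1200, -0.0000, 0.0000, 0.0000, 1.0000]
J3: z=[0.9877, -0.1564, 0.0000] o=[-0.3376, 0.0619, 0.2900] → [0.0726, 0.4582, 0.1740, 0.9877, -0.1564, 0.0000]
J4: z=[0.1163, 0.7340, -0.6691] o=[-0.0644, -0.2591, -0.0147] → [0.1945, 0.0666, 0.1068, 0.1163, 0.7340, -0.6691]
J5: z=[-0.3713, 0.6570, 0.6562] o=[-0.2579, -0.2952, -0.0880] → [-0.3855, 0.0479, -0.2661, -0.3713, 0.6570, 0.6562]
J6: z=[0.7336, 0.6407, -0.2264] o=[0.0096, -0.4820, 0.2504] → [-0.1160, 0.3443, 0.5983, 0.7336, 0.6407, -0.2264]
q̇ = J⁺·V = [0.6130, 0.1520, 0.5410, -0.0380, 0.1760, 0.3650]

0.6130 0.1520 0.5410 -0.0380 0.1760 0.3650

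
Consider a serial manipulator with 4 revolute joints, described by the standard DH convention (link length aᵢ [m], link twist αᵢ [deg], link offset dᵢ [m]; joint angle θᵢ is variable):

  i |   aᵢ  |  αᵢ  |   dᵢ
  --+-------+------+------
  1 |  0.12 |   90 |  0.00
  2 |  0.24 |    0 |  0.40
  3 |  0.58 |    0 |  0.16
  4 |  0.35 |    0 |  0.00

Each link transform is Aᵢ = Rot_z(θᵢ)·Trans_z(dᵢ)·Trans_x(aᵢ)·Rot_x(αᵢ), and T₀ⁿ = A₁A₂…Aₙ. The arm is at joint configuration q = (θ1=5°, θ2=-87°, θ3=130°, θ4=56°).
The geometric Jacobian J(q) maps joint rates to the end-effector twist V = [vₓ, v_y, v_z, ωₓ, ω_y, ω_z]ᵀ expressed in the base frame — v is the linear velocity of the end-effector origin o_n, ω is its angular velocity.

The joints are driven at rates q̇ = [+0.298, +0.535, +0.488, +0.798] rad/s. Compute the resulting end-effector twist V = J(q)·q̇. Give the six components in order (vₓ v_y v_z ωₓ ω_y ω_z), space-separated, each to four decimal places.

o_n = [0.5489, -0.5141, 0.5016]
J₁: ẑ×o_n = [0.5141, 0.5489, -0.0000], ω = ẑ
J2: z=[0.0872, -0.9962, 0.0000] o=[0.1195, 0.0105, 0.0000] → [-0.4997, -0.0437, 0.3820, 0.0872, -0.9962, 0.0000]
J3: z=[0.0872, -0.9962, 0.0000] o=[0.1669, -0.3869, -0.2397] → [-0.7384, -0.0646, 0.3694, 0.0872, -0.9962, 0.0000]
J4: z=[0.0872, -0.9962, 0.0000] o=[0.6034, -0.5093, 0.1559] → [-0.3444, -0.0301, -0.0548, 0.0872, -0.9962, 0.0000]
V = J·q̇ = [-0.7493, 0.0846, 0.3410, 0.1587, -1.8141, 0.2980]

-0.7493 0.0846 0.3410 0.1587 -1.8141 0.2980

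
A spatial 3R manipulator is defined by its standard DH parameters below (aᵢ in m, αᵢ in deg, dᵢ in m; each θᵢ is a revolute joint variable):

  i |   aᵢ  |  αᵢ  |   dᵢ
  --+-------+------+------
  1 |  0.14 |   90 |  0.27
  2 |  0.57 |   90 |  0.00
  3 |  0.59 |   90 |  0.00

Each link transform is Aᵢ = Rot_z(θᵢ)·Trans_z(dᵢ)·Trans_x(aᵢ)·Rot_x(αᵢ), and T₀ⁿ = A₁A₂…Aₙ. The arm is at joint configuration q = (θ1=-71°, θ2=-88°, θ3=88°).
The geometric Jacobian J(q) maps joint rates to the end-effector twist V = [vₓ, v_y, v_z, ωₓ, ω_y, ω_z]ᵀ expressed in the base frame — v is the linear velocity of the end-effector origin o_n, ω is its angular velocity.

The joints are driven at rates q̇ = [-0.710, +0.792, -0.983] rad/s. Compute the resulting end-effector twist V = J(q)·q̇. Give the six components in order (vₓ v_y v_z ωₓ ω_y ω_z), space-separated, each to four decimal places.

-0.0662 -0.0958 -0.5629 -0.4290 -1.1867 -0.6757

o_n = [-0.5052, -0.3438, -0.3202]
J₁: ẑ×o_n = [0.3438, -0.5052, 0.0000], ω = ẑ
J2: z=[-0.9455, -0.3256, 0.0000] o=[0.0456, -0.1324, 0.2700] → [0.1922, -0.5581, 0.0206, -0.9455, -0.3256, 0.0000]
J3: z=[-0.3254, 0.9449, -0.0349] o=[0.0521, -0.1512, -0.2997] → [-0.0262, 0.0128, 0.5893, -0.3254, 0.9449, -0.0349]
V = J·q̇ = [-0.0662, -0.0958, -0.5629, -0.4290, -1.1867, -0.6757]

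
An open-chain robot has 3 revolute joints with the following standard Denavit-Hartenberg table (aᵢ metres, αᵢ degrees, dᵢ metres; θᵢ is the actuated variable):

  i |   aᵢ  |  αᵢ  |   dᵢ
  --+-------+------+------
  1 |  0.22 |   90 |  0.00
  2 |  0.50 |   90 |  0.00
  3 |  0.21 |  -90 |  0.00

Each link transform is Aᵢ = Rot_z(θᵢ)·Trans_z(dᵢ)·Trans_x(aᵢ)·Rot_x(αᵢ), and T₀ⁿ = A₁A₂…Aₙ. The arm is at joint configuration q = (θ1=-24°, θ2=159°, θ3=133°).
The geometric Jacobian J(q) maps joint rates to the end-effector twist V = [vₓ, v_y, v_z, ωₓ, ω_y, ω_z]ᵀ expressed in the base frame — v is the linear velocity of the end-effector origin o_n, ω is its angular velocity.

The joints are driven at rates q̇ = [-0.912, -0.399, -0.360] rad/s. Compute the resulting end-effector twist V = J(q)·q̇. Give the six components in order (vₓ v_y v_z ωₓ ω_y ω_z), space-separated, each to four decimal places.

o_n = [-0.1658, -0.0943, 0.1279]
J₁: ẑ×o_n = [0.0943, -0.1658, 0.0000], ω = ẑ
J2: z=[-0.4067, -0.9135, 0.0000] o=[0.2010, -0.0895, 0.0000] → [-0.1168, 0.0520, -0.3331, -0.4067, -0.9135, 0.0000]
J3: z=[0.3274, -0.1458, 0.9336] o=[-0.2255, 0.1004, 0.1792] → [0.1892, 0.0725, -0.0550, 0.3274, -0.1458, 0.9336]
V = J·q̇ = [-0.1075, 0.1043, 0.1527, 0.0444, 0.4170, -1.2481]

-0.1075 0.1043 0.1527 0.0444 0.4170 -1.2481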